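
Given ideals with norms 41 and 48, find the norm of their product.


N(IJ) = N(I) * N(J)
= 41 * 48
= 1968

1968


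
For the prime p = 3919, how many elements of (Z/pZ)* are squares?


For prime p, the number of non-zero quadratic residues is (p-1)/2.
= (3919-1)/2
= 1959

1959


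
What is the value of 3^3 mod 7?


p = 7 is prime and the exponent is (p-1)/2 = 3, so by Euler's criterion 3^3 = (3/7) = +1 or -1 mod 7.
Compute by square-and-multiply:
  3 = 2 + 1 (binary 11)
  Repeated squaring mod 7: 3^1 = 3, 3^2 = 2
  3^3 = 3^2 * 3^1 = 2 * 3 mod 7
    2 * 3 = 6 = 6 mod 7
  3^3 = 6 mod 7
Result 6 = p - 1 = -1 mod 7: 3 is a quadratic non-residue mod 7. As a residue in [0, p-1] the value is 6.
3^3 mod 7 = 6

6


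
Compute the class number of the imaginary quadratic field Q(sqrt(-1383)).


K = Q(sqrt(-1383)). d mod 4 = 1, so D = disc(K) = d = -1383
h(K) equals the number of primitive reduced positive-definite forms (a, b, c) = a*x^2 + b*x*y + c*y^2 with b^2 - 4ac = D,
where reduced means |b| <= a <= c, with b >= 0 whenever |b| = a or a = c, and primitive means gcd(a, b, c) = 1.
Reduced forces 3a^2 <= |D| = 1383, so 1 <= a <= 21; b must have the parity of D, and c = (b^2 - D)/(4a) must be an integer >= a.
Enumerate a = 1..21, b in [-a, a]:
  a=1: (1, 1, 346)  [1]
  a=2: (2, -1, 173), (2, 1, 173)  [2]
  a=3: (3, 3, 116)  [1]
  a=4: (4, -3, 87), (4, 3, 87)  [2]
  a=5: none
  a=6: (6, -3, 58), (6, 3, 58)  [2]
  a=7: none
  a=8: (8, -5, 44), (8, 5, 44)  [2]
  a=9..10: none
  a=11: (11, -5, 32), (11, 5, 32)  [2]
  a=12: (12, -3, 29), (12, 3, 29)  [2]
  a=13..15: none
  a=16: (16, -5, 22), (16, 5, 22)  [2]
  a=17..18: none
  a=19: (19, -17, 22), (19, 17, 22)  [2]
  a=20..21: none
Total reduced forms: 1 + 2 + 1 + 2 + 2 + 2 + 2 + 2 + 2 + 2 = 18
h = 18

18


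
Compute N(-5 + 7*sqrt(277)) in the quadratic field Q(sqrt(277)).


N(a + b*sqrt(d)) = a^2 - d*b^2
= (-5)^2 - (277)*(7)^2
= 25 - 13573
= -13548

-13548


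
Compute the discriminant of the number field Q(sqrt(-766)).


For K = Q(sqrt(d)) with d squarefree: disc(K) = d if d = 1 mod 4, and disc(K) = 4d if d = 2 or 3 mod 4.
Here d = -766, and d mod 4 = 2.
d = 2 mod 4, not 1 (O_K = Z[sqrt(d)]), so disc(K) = 4d = 4 * (-766) = -3064

-3064


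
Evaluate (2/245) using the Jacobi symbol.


Compute (2/245) via quadratic reciprocity:
  pull out 2: (2/245) = -1  (since 245 mod 8 = 5)
  (1/245) = 1
Product of signs = -1

-1


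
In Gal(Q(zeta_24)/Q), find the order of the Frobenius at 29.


The Frobenius at p in Gal(Q(zeta_n)/Q) = (Z/nZ)* is the class of p, so its order is ord_24(29), the smallest k >= 1 with 29^k = 1 mod 24.
n = 24 = 2^3 * 3, phi(24) = 8; the order divides phi(n).
Divisors of 8: 1, 2, 4, 8
Repeated squaring mod 24: 29^1 = 5, 29^2 = 1, 29^4 = 1, 29^8 = 1
Test divisors in increasing order:
  k=1: 29^1 = 5 mod 24
  k=2: 29^2 = 1 mod 24  <- first divisor giving 1
Order = 2

2


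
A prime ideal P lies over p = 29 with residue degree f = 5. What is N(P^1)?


N(P^a) = p^(a*f)
= 29^(1*5)
= 29^5
= 20511149

20511149


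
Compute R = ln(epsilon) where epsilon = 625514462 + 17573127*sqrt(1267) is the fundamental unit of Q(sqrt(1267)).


epsilon = 625514462 + 17573127*sqrt(1267)
= 1.2510e+09
R = ln(1.2510e+09)
= 20.9472

20.9472


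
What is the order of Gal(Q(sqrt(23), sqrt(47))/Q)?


The 2 square roots of distinct primes are multiplicatively independent over Q,
so [K:Q] = 2^2 and Gal(K/Q) is isomorphic to (Z/2Z)^2.
|Gal| = 2^2 = 4

4


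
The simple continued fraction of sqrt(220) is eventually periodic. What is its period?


Run the CF algorithm for sqrt(220).
a_0 = floor(sqrt(220)) = 14; set m_0=0, q_0=1.
Recurrence: m' = q*a - m,  q' = (d - m'^2)/q,  a' = floor((a_0 + m')/q').
  step 1: m=14, q=24, a=1
  step 2: m=10, q=5, a=4
  step 3: m=10, q=24, a=1
  step 4: m=14, q=1, a=28
a_4 = 2*a_0 = 28, so the period closes here.
sqrt(220) = [14; 1, 4, 1, 28]
Period length = 4

4


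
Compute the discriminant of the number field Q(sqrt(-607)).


For K = Q(sqrt(d)) with d squarefree: disc(K) = d if d = 1 mod 4, and disc(K) = 4d if d = 2 or 3 mod 4.
Here d = -607, and d mod 4 = 1.
d = 1 mod 4 (O_K = Z[(1+sqrt(d))/2]), so disc(K) = d = -607

-607


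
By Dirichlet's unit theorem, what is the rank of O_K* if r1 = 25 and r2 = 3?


By Dirichlet's unit theorem:
rank = r1 + r2 - 1
= 25 + 3 - 1
= 27

27


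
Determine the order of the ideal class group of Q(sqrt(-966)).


K = Q(sqrt(-966)). d mod 4 = 2, so D = disc(K) = 4d = -3864
h(K) equals the number of primitive reduced positive-definite forms (a, b, c) = a*x^2 + b*x*y + c*y^2 with b^2 - 4ac = D,
where reduced means |b| <= a <= c, with b >= 0 whenever |b| = a or a = c, and primitive means gcd(a, b, c) = 1.
Reduced forces 3a^2 <= |D| = 3864, so 1 <= a <= 35; b must have the parity of D, and c = (b^2 - D)/(4a) must be an integer >= a.
Enumerate a = 1..35, b in [-a, a]:
  a=1: (1, 0, 966)  [1]
  a=2: (2, 0, 483)  [1]
  a=3: (3, 0, 322)  [1]
  a=4: none
  a=5: (5, -4, 194), (5, 4, 194)  [2]
  a=6: (6, 0, 161)  [1]
  a=7: (7, 0, 138)  [1]
  a=8..9: none
  a=10: (10, -4, 97), (10, 4, 97)  [2]
  a=11..12: none
  a=13: (13, -6, 75), (13, 6, 75)  [2]
  a=14: (14, 0, 69)  [1]
  a=15: (15, -6, 65), (15, 6, 65)  [2]
  a=16..20: none
  a=21: (21, 0, 46)  [1]
  a=22: none
  a=23: (23, 0, 42)  [1]
  a=24: none
  a=25: (25, -6, 39), (25, 6, 39)  [2]
  a=26: (26, -20, 41), (26, 20, 41)  [2]
  a=27..28: none
  a=29: (29, -14, 35), (29, 14, 35)  [2]
  a=30: (30, -24, 37), (30, 24, 37)  [2]
  a=31..35: none
Total reduced forms: 1 + 1 + 1 + 2 + 1 + 1 + 2 + 2 + 1 + 2 + 1 + 1 + 2 + 2 + 2 + 2 = 24
h = 24

24


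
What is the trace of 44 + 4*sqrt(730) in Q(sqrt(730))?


Tr(a + b*sqrt(d)) = (a + b*sqrt(d)) + (a - b*sqrt(d)) = 2a
= 2 * (44)
= 88

88


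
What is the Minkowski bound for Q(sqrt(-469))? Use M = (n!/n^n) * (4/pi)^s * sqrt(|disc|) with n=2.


d = -469, d mod 4 = 3, so disc(K) = 4d = -1876; |disc(K)| = 1876
Imaginary quadratic field, so n = 2, s = r2 = 1, r1 = 0
M = (n!/n^n) * (4/pi)^s * sqrt(|disc(K)|) = (2!/2^2) * (4/pi)^1 * sqrt(1876)
= 0.5 * 1.273240 * 43.312816
= 27.5738

27.5738


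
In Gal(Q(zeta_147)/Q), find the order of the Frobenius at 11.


The Frobenius at p in Gal(Q(zeta_n)/Q) = (Z/nZ)* is the class of p, so its order is ord_147(11), the smallest k >= 1 with 11^k = 1 mod 147.
n = 147 = 3 * 7^2, phi(147) = 84; the order divides phi(n).
Divisors of 84: 1, 2, 3, 4, 6, 7, 12, 14, 21, 28, 42, 84
Repeated squaring mod 147: 11^1 = 11, 11^2 = 121, 11^4 = 88, 11^8 = 100, 11^16 = 4, 11^32 = 16, 11^64 = 109
Test divisors in increasing order:
  k=1: 11^1 = 11 mod 147
  k=2: 11^2 = 121 mod 147
  k=3: 11^3 = 121 * 11 = 8 mod 147
  k=4: 11^4 = 88 mod 147
  k=6: 11^6 = 88 * 121 = 64 mod 147
  k=7: 11^7 = 88 * 121 * 11 = 116 mod 147
  k=12: 11^12 = 100 * 88 = 127 mod 147
  k=14: 11^14 = 100 * 88 * 121 = 79 mod 147
  k=21: 11^21 = 4 * 88 * 11 = 50 mod 147
  k=28: 11^28 = 4 * 100 * 88 = 67 mod 147
  k=42: 11^42 = 16 * 100 * 121 = 1 mod 147  <- first divisor giving 1
Order = 42

42


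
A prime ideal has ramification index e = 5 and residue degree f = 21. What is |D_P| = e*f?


|D_P| = e * f
= 5 * 21
= 105

105


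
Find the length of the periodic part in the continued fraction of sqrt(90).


Run the CF algorithm for sqrt(90).
a_0 = floor(sqrt(90)) = 9; set m_0=0, q_0=1.
Recurrence: m' = q*a - m,  q' = (d - m'^2)/q,  a' = floor((a_0 + m')/q').
  step 1: m=9, q=9, a=2
  step 2: m=9, q=1, a=18
a_2 = 2*a_0 = 18, so the period closes here.
sqrt(90) = [9; 2, 18]
Period length = 2

2


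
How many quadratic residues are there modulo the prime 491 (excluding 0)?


For prime p, the number of non-zero quadratic residues is (p-1)/2.
= (491-1)/2
= 245

245


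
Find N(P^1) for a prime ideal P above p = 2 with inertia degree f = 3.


N(P^a) = p^(a*f)
= 2^(1*3)
= 2^3
= 8

8


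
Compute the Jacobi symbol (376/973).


Compute (376/973) via quadratic reciprocity:
  pull out 2: (2/973) = -1  (since 973 mod 8 = 5)
  pull out 2: (2/973) = -1  (since 973 mod 8 = 5)
  pull out 2: (2/973) = -1  (since 973 mod 8 = 5)
  reciprocity: (47/973) -> +(973/47)
  reduce: (33/47)
  reciprocity: (33/47) -> +(47/33)
  reduce: (14/33)
  pull out 2: (2/33) = +1  (since 33 mod 8 = 1)
  reciprocity: (7/33) -> +(33/7)
  reduce: (5/7)
  reciprocity: (5/7) -> +(7/5)
  reduce: (2/5)
  pull out 2: (2/5) = -1  (since 5 mod 8 = 5)
  (1/5) = 1
Product of signs = 1

1


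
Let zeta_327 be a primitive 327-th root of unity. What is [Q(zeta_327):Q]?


The degree equals Euler's totient phi(327).
327 = 3 * 109
phi(327) = 216

216


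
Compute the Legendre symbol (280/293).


p = 293 is prime, so compute (280/293) with the reciprocity algorithm (Jacobi-symbol steps: pull out 2s via (2/n), flip via reciprocity, reduce):
  pull out 2: (2/293) = -1  (since 293 mod 8 = 5)
  pull out 2: (2/293) = -1  (since 293 mod 8 = 5)
  pull out 2: (2/293) = -1  (since 293 mod 8 = 5)
  reciprocity: (35/293) -> +(293/35)
  reduce: (13/35)
  reciprocity: (13/35) -> +(35/13)
  reduce: (9/13)
  reciprocity: (9/13) -> +(13/9)
  reduce: (4/9)
  pull out 2: (2/9) = +1  (since 9 mod 8 = 1)
  pull out 2: (2/9) = +1  (since 9 mod 8 = 1)
  (1/9) = 1
Product of signs = -1
(280/293) = -1

-1


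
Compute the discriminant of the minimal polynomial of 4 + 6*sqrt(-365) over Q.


The element 4 + 6*sqrt(-365) has minimal polynomial:
x^2 - 8*x + 13156
Discriminant = (-8)^2 - 4*(13156)
= 64 - 52624
= -52560

-52560


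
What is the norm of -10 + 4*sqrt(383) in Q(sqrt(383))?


N(a + b*sqrt(d)) = a^2 - d*b^2
= (-10)^2 - (383)*(4)^2
= 100 - 6128
= -6028

-6028


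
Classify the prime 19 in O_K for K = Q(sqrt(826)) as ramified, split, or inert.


K = Q(sqrt(826)). Since d mod 4 = 2, disc(K) = 3304.
Check p | disc: 3304 mod 19 = 17.
p does not divide disc. Compute Legendre symbol (d/p):
9^((19-1)/2) mod 19 = 1
(d/p) = 1, so p splits: (p) = P*P' with e=1, f=1, g=2.
Therefore p is split.

split


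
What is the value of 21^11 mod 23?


p = 23 is prime and the exponent is (p-1)/2 = 11, so by Euler's criterion 21^11 = (21/23) = +1 or -1 mod 23.
Compute by square-and-multiply:
  11 = 8 + 2 + 1 (binary 1011)
  Repeated squaring mod 23: 21^1 = 21, 21^2 = 4, 21^4 = 16, 21^8 = 3
  21^11 = 21^8 * 21^2 * 21^1 = 3 * 4 * 21 mod 23
    3 * 4 = 12 = 12 mod 23
    12 * 21 = 252 = 22 mod 23
  21^11 = 22 mod 23
Result 22 = p - 1 = -1 mod 23: 21 is a quadratic non-residue mod 23. As a residue in [0, p-1] the value is 22.
21^11 mod 23 = 22

22


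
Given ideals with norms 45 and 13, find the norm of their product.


N(IJ) = N(I) * N(J)
= 45 * 13
= 585

585


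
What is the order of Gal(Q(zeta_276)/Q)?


|Gal(Q(zeta_276)/Q)| = phi(276)
= 88

88


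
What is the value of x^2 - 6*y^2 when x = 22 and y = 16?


x^2 - d*y^2
= 22^2 - 6*16^2
= 484 - 1536
= -1052

-1052


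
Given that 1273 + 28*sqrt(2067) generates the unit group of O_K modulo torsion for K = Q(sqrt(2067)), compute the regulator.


epsilon = 1273 + 28*sqrt(2067)
= 2545.9996
R = ln(2545.9996)
= 7.8423

7.8423


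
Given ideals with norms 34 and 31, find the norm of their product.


N(IJ) = N(I) * N(J)
= 34 * 31
= 1054

1054


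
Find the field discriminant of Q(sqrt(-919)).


For K = Q(sqrt(d)) with d squarefree: disc(K) = d if d = 1 mod 4, and disc(K) = 4d if d = 2 or 3 mod 4.
Here d = -919, and d mod 4 = 1.
d = 1 mod 4 (O_K = Z[(1+sqrt(d))/2]), so disc(K) = d = -919

-919


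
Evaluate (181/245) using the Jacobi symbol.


Compute (181/245) via quadratic reciprocity:
  reciprocity: (181/245) -> +(245/181)
  reduce: (64/181)
  pull out 2: (2/181) = -1  (since 181 mod 8 = 5)
  pull out 2: (2/181) = -1  (since 181 mod 8 = 5)
  pull out 2: (2/181) = -1  (since 181 mod 8 = 5)
  pull out 2: (2/181) = -1  (since 181 mod 8 = 5)
  pull out 2: (2/181) = -1  (since 181 mod 8 = 5)
  pull out 2: (2/181) = -1  (since 181 mod 8 = 5)
  (1/181) = 1
Product of signs = 1

1


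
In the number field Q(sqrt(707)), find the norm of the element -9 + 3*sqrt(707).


N(a + b*sqrt(d)) = a^2 - d*b^2
= (-9)^2 - (707)*(3)^2
= 81 - 6363
= -6282

-6282


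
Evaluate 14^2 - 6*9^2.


x^2 - d*y^2
= 14^2 - 6*9^2
= 196 - 486
= -290

-290


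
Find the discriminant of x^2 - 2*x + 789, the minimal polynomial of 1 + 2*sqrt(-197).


The element 1 + 2*sqrt(-197) has minimal polynomial:
x^2 - 2*x + 789
Discriminant = (-2)^2 - 4*(789)
= 4 - 3156
= -3152

-3152


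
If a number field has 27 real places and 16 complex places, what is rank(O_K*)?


By Dirichlet's unit theorem:
rank = r1 + r2 - 1
= 27 + 16 - 1
= 42

42


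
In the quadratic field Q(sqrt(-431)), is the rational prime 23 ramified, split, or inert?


K = Q(sqrt(-431)). Since d mod 4 = 1, disc(K) = -431.
Check p | disc: -431 mod 23 = 6.
p does not divide disc. Compute Legendre symbol (d/p):
6^((23-1)/2) mod 23 = 1
(d/p) = 1, so p splits: (p) = P*P' with e=1, f=1, g=2.
Therefore p is split.

split


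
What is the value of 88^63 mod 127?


p = 127 is prime and the exponent is (p-1)/2 = 63, so by Euler's criterion 88^63 = (88/127) = +1 or -1 mod 127.
Compute by square-and-multiply:
  63 = 32 + 16 + 8 + 4 + 2 + 1 (binary 111111)
  Repeated squaring mod 127: 88^1 = 88, 88^2 = 124, 88^4 = 9, 88^8 = 81, 88^16 = 84, 88^32 = 71
  88^63 = 88^32 * 88^16 * 88^8 * 88^4 * 88^2 * 88^1 = 71 * 84 * 81 * 9 * 124 * 88 mod 127
    71 * 84 = 5964 = 122 mod 127
    122 * 81 = 9882 = 103 mod 127
    103 * 9 = 927 = 38 mod 127
    38 * 124 = 4712 = 13 mod 127
    13 * 88 = 1144 = 1 mod 127
  88^63 = 1 mod 127
Result 1: 88 is a quadratic residue mod 127.
88^63 mod 127 = 1

1


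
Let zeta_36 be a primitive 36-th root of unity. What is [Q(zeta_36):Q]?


The degree equals Euler's totient phi(36).
36 = 2^2 * 3^2
phi(36) = 12

12


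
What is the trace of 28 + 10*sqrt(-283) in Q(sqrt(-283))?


Tr(a + b*sqrt(d)) = (a + b*sqrt(d)) + (a - b*sqrt(d)) = 2a
= 2 * (28)
= 56

56


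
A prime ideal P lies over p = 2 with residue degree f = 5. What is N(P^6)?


N(P^a) = p^(a*f)
= 2^(6*5)
= 2^30
= 1073741824

1073741824


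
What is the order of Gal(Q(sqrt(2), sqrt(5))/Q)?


The 2 square roots of distinct primes are multiplicatively independent over Q,
so [K:Q] = 2^2 and Gal(K/Q) is isomorphic to (Z/2Z)^2.
|Gal| = 2^2 = 4

4


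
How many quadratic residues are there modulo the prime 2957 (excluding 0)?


For prime p, the number of non-zero quadratic residues is (p-1)/2.
= (2957-1)/2
= 1478

1478


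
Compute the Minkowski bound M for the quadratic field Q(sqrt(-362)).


d = -362, d mod 4 = 2, so disc(K) = 4d = -1448; |disc(K)| = 1448
Imaginary quadratic field, so n = 2, s = r2 = 1, r1 = 0
M = (n!/n^n) * (4/pi)^s * sqrt(|disc(K)|) = (2!/2^2) * (4/pi)^1 * sqrt(1448)
= 0.5 * 1.273240 * 38.052595
= 24.2250

24.2250


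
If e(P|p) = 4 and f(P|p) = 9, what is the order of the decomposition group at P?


|D_P| = e * f
= 4 * 9
= 36

36


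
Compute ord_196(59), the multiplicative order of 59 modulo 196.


We want ord_196(59), the smallest k >= 1 with 59^k = 1 mod 196.
n = 196 = 2^2 * 7^2, phi(196) = 84; the order divides phi(n).
Divisors of 84: 1, 2, 3, 4, 6, 7, 12, 14, 21, 28, 42, 84
Repeated squaring mod 196: 59^1 = 59, 59^2 = 149, 59^4 = 53, 59^8 = 65, 59^16 = 109, 59^32 = 121, 59^64 = 137
Test divisors in increasing order:
  k=1: 59^1 = 59 mod 196
  k=2: 59^2 = 149 mod 196
  k=3: 59^3 = 149 * 59 = 167 mod 196
  k=4: 59^4 = 53 mod 196
  k=6: 59^6 = 53 * 149 = 57 mod 196
  k=7: 59^7 = 53 * 149 * 59 = 31 mod 196
  k=12: 59^12 = 65 * 53 = 113 mod 196
  k=14: 59^14 = 65 * 53 * 149 = 177 mod 196
  k=21: 59^21 = 109 * 53 * 59 = 195 mod 196
  k=28: 59^28 = 109 * 65 * 53 = 165 mod 196
  k=42: 59^42 = 121 * 65 * 149 = 1 mod 196  <- first divisor giving 1
Order = 42

42


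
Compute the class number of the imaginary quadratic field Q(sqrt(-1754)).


K = Q(sqrt(-1754)). d mod 4 = 2, so D = disc(K) = 4d = -7016
h(K) equals the number of primitive reduced positive-definite forms (a, b, c) = a*x^2 + b*x*y + c*y^2 with b^2 - 4ac = D,
where reduced means |b| <= a <= c, with b >= 0 whenever |b| = a or a = c, and primitive means gcd(a, b, c) = 1.
Reduced forces 3a^2 <= |D| = 7016, so 1 <= a <= 48; b must have the parity of D, and c = (b^2 - D)/(4a) must be an integer >= a.
Enumerate a = 1..48, b in [-a, a]:
  a=1: (1, 0, 1754)  [1]
  a=2: (2, 0, 877)  [1]
  a=3: (3, -2, 585), (3, 2, 585)  [2]
  a=4: none
  a=5: (5, -2, 351), (5, 2, 351)  [2]
  a=6: (6, -4, 293), (6, 4, 293)  [2]
  a=7..8: none
  a=9: (9, -2, 195), (9, 2, 195)  [2]
  a=10: (10, -8, 177), (10, 8, 177)  [2]
  a=11..12: none
  a=13: (13, -2, 135), (13, 2, 135)  [2]
  a=14: none
  a=15: (15, -8, 118), (15, -2, 117), (15, 2, 117), (15, 8, 118)  [4]
  a=16..17: none
  a=18: (18, -16, 101), (18, 16, 101)  [2]
  a=19..24: none
  a=25: (25, -22, 75), (25, 22, 75)  [2]
  a=26: (26, -24, 73), (26, 24, 73)  [2]
  a=27: (27, -2, 65), (27, 2, 65)  [2]
  a=28..29: none
  a=30: (30, -28, 65), (30, -8, 59), (30, 8, 59), (30, 28, 65)  [4]
  a=31..38: none
  a=39: (39, -28, 50), (39, -2, 45), (39, 2, 45), (39, 28, 50)  [4]
  a=40: none
  a=41: (41, -6, 43), (41, 6, 43)  [2]
  a=42..44: none
  a=45: (45, -38, 47), (45, 38, 47)  [2]
  a=46..48: none
Total reduced forms: 1 + 1 + 2 + 2 + 2 + 2 + 2 + 2 + 4 + 2 + 2 + 2 + 2 + 4 + 4 + 2 + 2 = 38
h = 38

38


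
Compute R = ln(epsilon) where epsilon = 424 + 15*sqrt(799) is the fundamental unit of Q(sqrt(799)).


epsilon = 424 + 15*sqrt(799)
= 847.9988
R = ln(847.9988)
= 6.7429

6.7429


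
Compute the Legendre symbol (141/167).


p = 167 is prime, so compute (141/167) with the reciprocity algorithm (Jacobi-symbol steps: pull out 2s via (2/n), flip via reciprocity, reduce):
  reciprocity: (141/167) -> +(167/141)
  reduce: (26/141)
  pull out 2: (2/141) = -1  (since 141 mod 8 = 5)
  reciprocity: (13/141) -> +(141/13)
  reduce: (11/13)
  reciprocity: (11/13) -> +(13/11)
  reduce: (2/11)
  pull out 2: (2/11) = -1  (since 11 mod 8 = 3)
  (1/11) = 1
Product of signs = 1
(141/167) = 1

1


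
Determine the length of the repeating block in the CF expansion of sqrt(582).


Run the CF algorithm for sqrt(582).
a_0 = floor(sqrt(582)) = 24; set m_0=0, q_0=1.
Recurrence: m' = q*a - m,  q' = (d - m'^2)/q,  a' = floor((a_0 + m')/q').
  step 1: m=24, q=6, a=8
  step 2: m=24, q=1, a=48
a_2 = 2*a_0 = 48, so the period closes here.
sqrt(582) = [24; 8, 48]
Period length = 2

2


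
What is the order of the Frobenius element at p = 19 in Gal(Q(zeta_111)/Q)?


The Frobenius at p in Gal(Q(zeta_n)/Q) = (Z/nZ)* is the class of p, so its order is ord_111(19), the smallest k >= 1 with 19^k = 1 mod 111.
n = 111 = 3 * 37, phi(111) = 72; the order divides phi(n).
Divisors of 72: 1, 2, 3, 4, 6, 8, 9, 12, 18, 24, 36, 72
Repeated squaring mod 111: 19^1 = 19, 19^2 = 28, 19^4 = 7, 19^8 = 49, 19^16 = 70, 19^32 = 16, 19^64 = 34
Test divisors in increasing order:
  k=1: 19^1 = 19 mod 111
  k=2: 19^2 = 28 mod 111
  k=3: 19^3 = 28 * 19 = 88 mod 111
  k=4: 19^4 = 7 mod 111
  k=6: 19^6 = 7 * 28 = 85 mod 111
  k=8: 19^8 = 49 mod 111
  k=9: 19^9 = 49 * 19 = 43 mod 111
  k=12: 19^12 = 49 * 7 = 10 mod 111
  k=18: 19^18 = 70 * 28 = 73 mod 111
  k=24: 19^24 = 70 * 49 = 100 mod 111
  k=36: 19^36 = 16 * 7 = 1 mod 111  <- first divisor giving 1
Order = 36

36


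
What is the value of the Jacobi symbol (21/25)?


Compute (21/25) via quadratic reciprocity:
  reciprocity: (21/25) -> +(25/21)
  reduce: (4/21)
  pull out 2: (2/21) = -1  (since 21 mod 8 = 5)
  pull out 2: (2/21) = -1  (since 21 mod 8 = 5)
  (1/21) = 1
Product of signs = 1

1


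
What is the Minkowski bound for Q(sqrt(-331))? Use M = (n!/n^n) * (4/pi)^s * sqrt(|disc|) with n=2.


d = -331, d mod 4 = 1, so disc(K) = d = -331; |disc(K)| = 331
Imaginary quadratic field, so n = 2, s = r2 = 1, r1 = 0
M = (n!/n^n) * (4/pi)^s * sqrt(|disc(K)|) = (2!/2^2) * (4/pi)^1 * sqrt(331)
= 0.5 * 1.273240 * 18.193405
= 11.5823

11.5823


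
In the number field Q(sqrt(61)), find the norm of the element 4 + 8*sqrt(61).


N(a + b*sqrt(d)) = a^2 - d*b^2
= (4)^2 - (61)*(8)^2
= 16 - 3904
= -3888

-3888


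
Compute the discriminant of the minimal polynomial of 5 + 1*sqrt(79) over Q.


The element 5 + 1*sqrt(79) has minimal polynomial:
x^2 - 10*x - 54
Discriminant = (-10)^2 - 4*(-54)
= 100 + 216
= 316

316


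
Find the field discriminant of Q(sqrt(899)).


For K = Q(sqrt(d)) with d squarefree: disc(K) = d if d = 1 mod 4, and disc(K) = 4d if d = 2 or 3 mod 4.
Here d = 899, and d mod 4 = 3.
d = 3 mod 4, not 1 (O_K = Z[sqrt(d)]), so disc(K) = 4d = 4 * (899) = 3596

3596


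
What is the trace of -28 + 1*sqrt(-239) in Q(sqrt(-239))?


Tr(a + b*sqrt(d)) = (a + b*sqrt(d)) + (a - b*sqrt(d)) = 2a
= 2 * (-28)
= -56

-56


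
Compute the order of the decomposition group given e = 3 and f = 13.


|D_P| = e * f
= 3 * 13
= 39

39


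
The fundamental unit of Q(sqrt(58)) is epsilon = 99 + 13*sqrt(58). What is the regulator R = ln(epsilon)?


epsilon = 99 + 13*sqrt(58)
= 198.0051
R = ln(198.0051)
= 5.2883

5.2883


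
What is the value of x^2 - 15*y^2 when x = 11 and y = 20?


x^2 - d*y^2
= 11^2 - 15*20^2
= 121 - 6000
= -5879

-5879


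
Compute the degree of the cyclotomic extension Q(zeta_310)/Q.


The degree equals Euler's totient phi(310).
310 = 2 * 5 * 31
phi(310) = 120

120


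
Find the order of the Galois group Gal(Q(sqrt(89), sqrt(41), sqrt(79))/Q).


The 3 square roots of distinct primes are multiplicatively independent over Q,
so [K:Q] = 2^3 and Gal(K/Q) is isomorphic to (Z/2Z)^3.
|Gal| = 2^3 = 8

8


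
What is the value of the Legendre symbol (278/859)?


p = 859 is prime, so compute (278/859) with the reciprocity algorithm (Jacobi-symbol steps: pull out 2s via (2/n), flip via reciprocity, reduce):
  pull out 2: (2/859) = -1  (since 859 mod 8 = 3)
  reciprocity: (139/859) -> -(859/139)
  reduce: (25/139)
  reciprocity: (25/139) -> +(139/25)
  reduce: (14/25)
  pull out 2: (2/25) = +1  (since 25 mod 8 = 1)
  reciprocity: (7/25) -> +(25/7)
  reduce: (4/7)
  pull out 2: (2/7) = +1  (since 7 mod 8 = 7)
  pull out 2: (2/7) = +1  (since 7 mod 8 = 7)
  (1/7) = 1
Product of signs = 1
(278/859) = 1

1


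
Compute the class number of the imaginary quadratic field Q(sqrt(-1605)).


K = Q(sqrt(-1605)). d mod 4 = 3, so D = disc(K) = 4d = -6420
h(K) equals the number of primitive reduced positive-definite forms (a, b, c) = a*x^2 + b*x*y + c*y^2 with b^2 - 4ac = D,
where reduced means |b| <= a <= c, with b >= 0 whenever |b| = a or a = c, and primitive means gcd(a, b, c) = 1.
Reduced forces 3a^2 <= |D| = 6420, so 1 <= a <= 46; b must have the parity of D, and c = (b^2 - D)/(4a) must be an integer >= a.
Enumerate a = 1..46, b in [-a, a]:
  a=1: (1, 0, 1605)  [1]
  a=2: (2, 2, 803)  [1]
  a=3: (3, 0, 535)  [1]
  a=4: none
  a=5: (5, 0, 321)  [1]
  a=6: (6, 6, 269)  [1]
  a=7..9: none
  a=10: (10, 10, 163)  [1]
  a=11: (11, -2, 146), (11, 2, 146)  [2]
  a=12..14: none
  a=15: (15, 0, 107)  [1]
  a=16..21: none
  a=22: (22, -2, 73), (22, 2, 73)  [2]
  a=23..29: none
  a=30: (30, 30, 61)  [1]
  a=31: (31, -20, 55), (31, 20, 55)  [2]
  a=32: none
  a=33: (33, -24, 53), (33, 24, 53)  [2]
  a=34..46: none
Total reduced forms: 1 + 1 + 1 + 1 + 1 + 1 + 2 + 1 + 2 + 1 + 2 + 2 = 16
h = 16

16


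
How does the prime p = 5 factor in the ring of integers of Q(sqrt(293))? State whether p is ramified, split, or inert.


K = Q(sqrt(293)). Since d mod 4 = 1, disc(K) = 293.
Check p | disc: 293 mod 5 = 3.
p does not divide disc. Compute Legendre symbol (d/p):
3^((5-1)/2) mod 5 = -1
(d/p) = -1, so p is inert: (p) stays prime with e=1, f=2, g=1.
Therefore p is inert.

inert


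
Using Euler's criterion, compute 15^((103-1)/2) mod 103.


p = 103 is prime and the exponent is (p-1)/2 = 51, so by Euler's criterion 15^51 = (15/103) = +1 or -1 mod 103.
Compute by square-and-multiply:
  51 = 32 + 16 + 2 + 1 (binary 110011)
  Repeated squaring mod 103: 15^1 = 15, 15^2 = 19, 15^4 = 52, 15^8 = 26, 15^16 = 58, 15^32 = 68
  15^51 = 15^32 * 15^16 * 15^2 * 15^1 = 68 * 58 * 19 * 15 mod 103
    68 * 58 = 3944 = 30 mod 103
    30 * 19 = 570 = 55 mod 103
    55 * 15 = 825 = 1 mod 103
  15^51 = 1 mod 103
Result 1: 15 is a quadratic residue mod 103.
15^51 mod 103 = 1

1


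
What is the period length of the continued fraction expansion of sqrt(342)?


Run the CF algorithm for sqrt(342).
a_0 = floor(sqrt(342)) = 18; set m_0=0, q_0=1.
Recurrence: m' = q*a - m,  q' = (d - m'^2)/q,  a' = floor((a_0 + m')/q').
  step 1: m=18, q=18, a=2
  step 2: m=18, q=1, a=36
a_2 = 2*a_0 = 36, so the period closes here.
sqrt(342) = [18; 2, 36]
Period length = 2

2


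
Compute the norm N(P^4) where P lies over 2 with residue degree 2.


N(P^a) = p^(a*f)
= 2^(4*2)
= 2^8
= 256

256


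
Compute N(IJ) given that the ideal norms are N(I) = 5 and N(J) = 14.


N(IJ) = N(I) * N(J)
= 5 * 14
= 70

70


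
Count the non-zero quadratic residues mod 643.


For prime p, the number of non-zero quadratic residues is (p-1)/2.
= (643-1)/2
= 321

321


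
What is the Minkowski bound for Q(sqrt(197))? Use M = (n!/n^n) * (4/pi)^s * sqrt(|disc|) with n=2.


d = 197, d mod 4 = 1, so disc(K) = d = 197; |disc(K)| = 197
Real quadratic field, so n = 2, s = r2 = 0, r1 = 2
M = (n!/n^n) * (4/pi)^s * sqrt(|disc(K)|) = (2!/2^2) * (4/pi)^0 * sqrt(197)
= 0.5 * 1.000000 * 14.035669
= 7.0178

7.0178


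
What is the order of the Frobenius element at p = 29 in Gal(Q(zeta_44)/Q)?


The Frobenius at p in Gal(Q(zeta_n)/Q) = (Z/nZ)* is the class of p, so its order is ord_44(29), the smallest k >= 1 with 29^k = 1 mod 44.
n = 44 = 2^2 * 11, phi(44) = 20; the order divides phi(n).
Divisors of 20: 1, 2, 4, 5, 10, 20
Repeated squaring mod 44: 29^1 = 29, 29^2 = 5, 29^4 = 25, 29^8 = 9, 29^16 = 37
Test divisors in increasing order:
  k=1: 29^1 = 29 mod 44
  k=2: 29^2 = 5 mod 44
  k=4: 29^4 = 25 mod 44
  k=5: 29^5 = 25 * 29 = 21 mod 44
  k=10: 29^10 = 9 * 5 = 1 mod 44  <- first divisor giving 1
Order = 10

10


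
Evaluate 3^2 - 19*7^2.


x^2 - d*y^2
= 3^2 - 19*7^2
= 9 - 931
= -922

-922


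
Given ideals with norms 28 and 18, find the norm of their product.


N(IJ) = N(I) * N(J)
= 28 * 18
= 504

504


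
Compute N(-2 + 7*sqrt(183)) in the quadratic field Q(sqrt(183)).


N(a + b*sqrt(d)) = a^2 - d*b^2
= (-2)^2 - (183)*(7)^2
= 4 - 8967
= -8963

-8963


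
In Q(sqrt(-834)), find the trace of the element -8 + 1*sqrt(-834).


Tr(a + b*sqrt(d)) = (a + b*sqrt(d)) + (a - b*sqrt(d)) = 2a
= 2 * (-8)
= -16

-16


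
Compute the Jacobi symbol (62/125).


Compute (62/125) via quadratic reciprocity:
  pull out 2: (2/125) = -1  (since 125 mod 8 = 5)
  reciprocity: (31/125) -> +(125/31)
  reduce: (1/31)
  (1/31) = 1
Product of signs = -1

-1


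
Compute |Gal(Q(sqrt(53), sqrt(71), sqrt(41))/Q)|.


The 3 square roots of distinct primes are multiplicatively independent over Q,
so [K:Q] = 2^3 and Gal(K/Q) is isomorphic to (Z/2Z)^3.
|Gal| = 2^3 = 8

8


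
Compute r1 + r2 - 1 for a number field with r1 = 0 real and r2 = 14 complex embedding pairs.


By Dirichlet's unit theorem:
rank = r1 + r2 - 1
= 0 + 14 - 1
= 13

13


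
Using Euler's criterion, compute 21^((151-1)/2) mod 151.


p = 151 is prime and the exponent is (p-1)/2 = 75, so by Euler's criterion 21^75 = (21/151) = +1 or -1 mod 151.
Compute by square-and-multiply:
  75 = 64 + 8 + 2 + 1 (binary 1001011)
  Repeated squaring mod 151: 21^1 = 21, 21^2 = 139, 21^4 = 144, 21^8 = 49, 21^16 = 136, 21^32 = 74, 21^64 = 40
  21^75 = 21^64 * 21^8 * 21^2 * 21^1 = 40 * 49 * 139 * 21 mod 151
    40 * 49 = 1960 = 148 mod 151
    148 * 139 = 20572 = 36 mod 151
    36 * 21 = 756 = 1 mod 151
  21^75 = 1 mod 151
Result 1: 21 is a quadratic residue mod 151.
21^75 mod 151 = 1

1


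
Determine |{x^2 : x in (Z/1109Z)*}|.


For prime p, the number of non-zero quadratic residues is (p-1)/2.
= (1109-1)/2
= 554

554


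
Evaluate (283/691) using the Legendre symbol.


p = 691 is prime, so compute (283/691) with the reciprocity algorithm (Jacobi-symbol steps: pull out 2s via (2/n), flip via reciprocity, reduce):
  reciprocity: (283/691) -> -(691/283)
  reduce: (125/283)
  reciprocity: (125/283) -> +(283/125)
  reduce: (33/125)
  reciprocity: (33/125) -> +(125/33)
  reduce: (26/33)
  pull out 2: (2/33) = +1  (since 33 mod 8 = 1)
  reciprocity: (13/33) -> +(33/13)
  reduce: (7/13)
  reciprocity: (7/13) -> +(13/7)
  reduce: (6/7)
  pull out 2: (2/7) = +1  (since 7 mod 8 = 7)
  reciprocity: (3/7) -> -(7/3)
  reduce: (1/3)
  (1/3) = 1
Product of signs = 1
(283/691) = 1

1


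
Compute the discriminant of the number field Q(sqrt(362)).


For K = Q(sqrt(d)) with d squarefree: disc(K) = d if d = 1 mod 4, and disc(K) = 4d if d = 2 or 3 mod 4.
Here d = 362, and d mod 4 = 2.
d = 2 mod 4, not 1 (O_K = Z[sqrt(d)]), so disc(K) = 4d = 4 * (362) = 1448

1448


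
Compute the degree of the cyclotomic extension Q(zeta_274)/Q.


The degree equals Euler's totient phi(274).
274 = 2 * 137
phi(274) = 136

136


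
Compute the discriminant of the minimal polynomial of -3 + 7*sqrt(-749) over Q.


The element -3 + 7*sqrt(-749) has minimal polynomial:
x^2 + 6*x + 36710
Discriminant = (6)^2 - 4*(36710)
= 36 - 146840
= -146804

-146804


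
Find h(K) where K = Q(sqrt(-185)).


K = Q(sqrt(-185)). d mod 4 = 3, so D = disc(K) = 4d = -740
h(K) equals the number of primitive reduced positive-definite forms (a, b, c) = a*x^2 + b*x*y + c*y^2 with b^2 - 4ac = D,
where reduced means |b| <= a <= c, with b >= 0 whenever |b| = a or a = c, and primitive means gcd(a, b, c) = 1.
Reduced forces 3a^2 <= |D| = 740, so 1 <= a <= 15; b must have the parity of D, and c = (b^2 - D)/(4a) must be an integer >= a.
Enumerate a = 1..15, b in [-a, a]:
  a=1: (1, 0, 185)  [1]
  a=2: (2, 2, 93)  [1]
  a=3: (3, -2, 62), (3, 2, 62)  [2]
  a=4: none
  a=5: (5, 0, 37)  [1]
  a=6: (6, -2, 31), (6, 2, 31)  [2]
  a=7: (7, -4, 27), (7, 4, 27)  [2]
  a=8: none
  a=9: (9, -4, 21), (9, 4, 21)  [2]
  a=10: (10, 10, 21)  [1]
  a=11..12: none
  a=13: (13, -12, 17), (13, 12, 17)  [2]
  a=14: (14, -10, 15), (14, 10, 15)  [2]
  a=15: none
Total reduced forms: 1 + 1 + 2 + 1 + 2 + 2 + 2 + 1 + 2 + 2 = 16
h = 16

16


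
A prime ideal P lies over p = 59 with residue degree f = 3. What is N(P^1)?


N(P^a) = p^(a*f)
= 59^(1*3)
= 59^3
= 205379

205379


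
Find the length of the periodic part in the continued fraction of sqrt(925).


Run the CF algorithm for sqrt(925).
a_0 = floor(sqrt(925)) = 30; set m_0=0, q_0=1.
Recurrence: m' = q*a - m,  q' = (d - m'^2)/q,  a' = floor((a_0 + m')/q').
  step 1: m=30, q=25, a=2
  step 2: m=20, q=21, a=2
  step 3: m=22, q=21, a=2
  step 4: m=20, q=25, a=2
  step 5: m=30, q=1, a=60
a_5 = 2*a_0 = 60, so the period closes here.
sqrt(925) = [30; 2, 2, 2, 2, 60]
Period length = 5

5


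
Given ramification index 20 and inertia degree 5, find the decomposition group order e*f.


|D_P| = e * f
= 20 * 5
= 100

100


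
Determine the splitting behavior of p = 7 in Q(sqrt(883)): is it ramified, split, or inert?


K = Q(sqrt(883)). Since d mod 4 = 3, disc(K) = 3532.
Check p | disc: 3532 mod 7 = 4.
p does not divide disc. Compute Legendre symbol (d/p):
1^((7-1)/2) mod 7 = 1
(d/p) = 1, so p splits: (p) = P*P' with e=1, f=1, g=2.
Therefore p is split.

split


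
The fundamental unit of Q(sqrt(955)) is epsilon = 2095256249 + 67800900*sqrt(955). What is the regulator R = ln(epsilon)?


epsilon = 2095256249 + 67800900*sqrt(955)
= 4.1905e+09
R = ln(4.1905e+09)
= 22.1561

22.1561


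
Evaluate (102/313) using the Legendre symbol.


p = 313 is prime, so compute (102/313) with the reciprocity algorithm (Jacobi-symbol steps: pull out 2s via (2/n), flip via reciprocity, reduce):
  pull out 2: (2/313) = +1  (since 313 mod 8 = 1)
  reciprocity: (51/313) -> +(313/51)
  reduce: (7/51)
  reciprocity: (7/51) -> -(51/7)
  reduce: (2/7)
  pull out 2: (2/7) = +1  (since 7 mod 8 = 7)
  (1/7) = 1
Product of signs = -1
(102/313) = -1

-1


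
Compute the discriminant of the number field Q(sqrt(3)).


For K = Q(sqrt(d)) with d squarefree: disc(K) = d if d = 1 mod 4, and disc(K) = 4d if d = 2 or 3 mod 4.
Here d = 3, and d mod 4 = 3.
d = 3 mod 4, not 1 (O_K = Z[sqrt(d)]), so disc(K) = 4d = 4 * (3) = 12

12


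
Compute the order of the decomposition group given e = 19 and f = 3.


|D_P| = e * f
= 19 * 3
= 57

57


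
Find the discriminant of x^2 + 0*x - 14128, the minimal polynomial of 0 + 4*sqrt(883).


The element 0 + 4*sqrt(883) has minimal polynomial:
x^2 + 0*x - 14128
Discriminant = (0)^2 - 4*(-14128)
= 0 + 56512
= 56512

56512


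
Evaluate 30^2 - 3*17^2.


x^2 - d*y^2
= 30^2 - 3*17^2
= 900 - 867
= 33

33


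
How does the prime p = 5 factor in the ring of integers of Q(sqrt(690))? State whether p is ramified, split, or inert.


K = Q(sqrt(690)). Since d mod 4 = 2, disc(K) = 2760.
Check p | disc: 2760 mod 5 = 0.
p divides disc, so p ramifies: (p) = P^2 with e=2, f=1, g=1.
Therefore p is ramified.

ramified


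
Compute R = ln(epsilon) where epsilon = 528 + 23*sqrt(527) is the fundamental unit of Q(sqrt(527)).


epsilon = 528 + 23*sqrt(527)
= 1055.9991
R = ln(1055.9991)
= 6.9622

6.9622


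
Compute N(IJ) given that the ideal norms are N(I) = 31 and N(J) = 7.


N(IJ) = N(I) * N(J)
= 31 * 7
= 217

217


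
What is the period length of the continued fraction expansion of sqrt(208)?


Run the CF algorithm for sqrt(208).
a_0 = floor(sqrt(208)) = 14; set m_0=0, q_0=1.
Recurrence: m' = q*a - m,  q' = (d - m'^2)/q,  a' = floor((a_0 + m')/q').
  step 1: m=14, q=12, a=2
  step 2: m=10, q=9, a=2
  step 3: m=8, q=16, a=1
  step 4: m=8, q=9, a=2
  step 5: m=10, q=12, a=2
  step 6: m=14, q=1, a=28
a_6 = 2*a_0 = 28, so the period closes here.
sqrt(208) = [14; 2, 2, 1, 2, 2, 28]
Period length = 6

6


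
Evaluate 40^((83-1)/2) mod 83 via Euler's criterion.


p = 83 is prime and the exponent is (p-1)/2 = 41, so by Euler's criterion 40^41 = (40/83) = +1 or -1 mod 83.
Compute by square-and-multiply:
  41 = 32 + 8 + 1 (binary 101001)
  Repeated squaring mod 83: 40^1 = 40, 40^2 = 23, 40^4 = 31, 40^8 = 48, 40^16 = 63, 40^32 = 68
  40^41 = 40^32 * 40^8 * 40^1 = 68 * 48 * 40 mod 83
    68 * 48 = 3264 = 27 mod 83
    27 * 40 = 1080 = 1 mod 83
  40^41 = 1 mod 83
Result 1: 40 is a quadratic residue mod 83.
40^41 mod 83 = 1

1


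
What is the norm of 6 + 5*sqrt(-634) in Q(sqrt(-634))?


N(a + b*sqrt(d)) = a^2 - d*b^2
= (6)^2 - (-634)*(5)^2
= 36 + 15850
= 15886

15886


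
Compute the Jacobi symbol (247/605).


Compute (247/605) via quadratic reciprocity:
  reciprocity: (247/605) -> +(605/247)
  reduce: (111/247)
  reciprocity: (111/247) -> -(247/111)
  reduce: (25/111)
  reciprocity: (25/111) -> +(111/25)
  reduce: (11/25)
  reciprocity: (11/25) -> +(25/11)
  reduce: (3/11)
  reciprocity: (3/11) -> -(11/3)
  reduce: (2/3)
  pull out 2: (2/3) = -1  (since 3 mod 8 = 3)
  (1/3) = 1
Product of signs = -1

-1


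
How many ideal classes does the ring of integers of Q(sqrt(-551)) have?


K = Q(sqrt(-551)). d mod 4 = 1, so D = disc(K) = d = -551
h(K) equals the number of primitive reduced positive-definite forms (a, b, c) = a*x^2 + b*x*y + c*y^2 with b^2 - 4ac = D,
where reduced means |b| <= a <= c, with b >= 0 whenever |b| = a or a = c, and primitive means gcd(a, b, c) = 1.
Reduced forces 3a^2 <= |D| = 551, so 1 <= a <= 13; b must have the parity of D, and c = (b^2 - D)/(4a) must be an integer >= a.
Enumerate a = 1..13, b in [-a, a]:
  a=1: (1, 1, 138)  [1]
  a=2: (2, -1, 69), (2, 1, 69)  [2]
  a=3: (3, -1, 46), (3, 1, 46)  [2]
  a=4: (4, -3, 35), (4, 3, 35)  [2]
  a=5: (5, -3, 28), (5, 3, 28)  [2]
  a=6: (6, -5, 24), (6, -1, 23), (6, 1, 23), (6, 5, 24)  [4]
  a=7: (7, -3, 20), (7, 3, 20)  [2]
  a=8: (8, -5, 18), (8, 5, 18)  [2]
  a=9: (9, -5, 16), (9, 5, 16)  [2]
  a=10: (10, -7, 15), (10, -3, 14), (10, 3, 14), (10, 7, 15)  [4]
  a=11: none
  a=12: (12, -11, 14), (12, 5, 12), (12, 11, 14)  [3]
  a=13: none
Total reduced forms: 1 + 2 + 2 + 2 + 2 + 4 + 2 + 2 + 2 + 4 + 3 = 26
h = 26

26


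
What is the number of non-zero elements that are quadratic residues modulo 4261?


For prime p, the number of non-zero quadratic residues is (p-1)/2.
= (4261-1)/2
= 2130

2130


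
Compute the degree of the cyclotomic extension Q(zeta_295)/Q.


The degree equals Euler's totient phi(295).
295 = 5 * 59
phi(295) = 232

232


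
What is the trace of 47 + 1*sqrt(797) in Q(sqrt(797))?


Tr(a + b*sqrt(d)) = (a + b*sqrt(d)) + (a - b*sqrt(d)) = 2a
= 2 * (47)
= 94

94


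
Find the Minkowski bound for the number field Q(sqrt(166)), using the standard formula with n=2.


d = 166, d mod 4 = 2, so disc(K) = 4d = 664; |disc(K)| = 664
Real quadratic field, so n = 2, s = r2 = 0, r1 = 2
M = (n!/n^n) * (4/pi)^s * sqrt(|disc(K)|) = (2!/2^2) * (4/pi)^0 * sqrt(664)
= 0.5 * 1.000000 * 25.768197
= 12.8841

12.8841


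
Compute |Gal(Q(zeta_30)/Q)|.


|Gal(Q(zeta_30)/Q)| = phi(30)
= 8

8


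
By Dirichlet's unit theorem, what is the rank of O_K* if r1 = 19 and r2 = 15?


By Dirichlet's unit theorem:
rank = r1 + r2 - 1
= 19 + 15 - 1
= 33

33


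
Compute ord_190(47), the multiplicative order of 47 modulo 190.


We want ord_190(47), the smallest k >= 1 with 47^k = 1 mod 190.
n = 190 = 2 * 5 * 19, phi(190) = 72; the order divides phi(n).
Divisors of 72: 1, 2, 3, 4, 6, 8, 9, 12, 18, 24, 36, 72
Repeated squaring mod 190: 47^1 = 47, 47^2 = 119, 47^4 = 101, 47^8 = 131, 47^16 = 61, 47^32 = 111, 47^64 = 161
Test divisors in increasing order:
  k=1: 47^1 = 47 mod 190
  k=2: 47^2 = 119 mod 190
  k=3: 47^3 = 119 * 47 = 83 mod 190
  k=4: 47^4 = 101 mod 190
  k=6: 47^6 = 101 * 119 = 49 mod 190
  k=8: 47^8 = 131 mod 190
  k=9: 47^9 = 131 * 47 = 77 mod 190
  k=12: 47^12 = 131 * 101 = 121 mod 190
  k=18: 47^18 = 61 * 119 = 39 mod 190
  k=24: 47^24 = 61 * 131 = 11 mod 190
  k=36: 47^36 = 111 * 101 = 1 mod 190  <- first divisor giving 1
Order = 36

36


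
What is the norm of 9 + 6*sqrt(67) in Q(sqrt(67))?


N(a + b*sqrt(d)) = a^2 - d*b^2
= (9)^2 - (67)*(6)^2
= 81 - 2412
= -2331

-2331


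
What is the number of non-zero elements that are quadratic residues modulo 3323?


For prime p, the number of non-zero quadratic residues is (p-1)/2.
= (3323-1)/2
= 1661

1661


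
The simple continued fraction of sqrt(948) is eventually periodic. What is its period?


Run the CF algorithm for sqrt(948).
a_0 = floor(sqrt(948)) = 30; set m_0=0, q_0=1.
Recurrence: m' = q*a - m,  q' = (d - m'^2)/q,  a' = floor((a_0 + m')/q').
  step 1: m=30, q=48, a=1
  step 2: m=18, q=13, a=3
  step 3: m=21, q=39, a=1
  step 4: m=18, q=16, a=3
  step 5: m=30, q=3, a=20
  step 6: m=30, q=16, a=3
  step 7: m=18, q=39, a=1
  step 8: m=21, q=13, a=3
  step 9: m=18, q=48, a=1
  step 10: m=30, q=1, a=60
a_10 = 2*a_0 = 60, so the period closes here.
sqrt(948) = [30; 1, 3, 1, 3, 20, 3, 1, 3, 1, 60]
Period length = 10

10


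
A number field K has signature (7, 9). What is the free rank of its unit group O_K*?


By Dirichlet's unit theorem:
rank = r1 + r2 - 1
= 7 + 9 - 1
= 15

15


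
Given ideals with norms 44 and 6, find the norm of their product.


N(IJ) = N(I) * N(J)
= 44 * 6
= 264

264


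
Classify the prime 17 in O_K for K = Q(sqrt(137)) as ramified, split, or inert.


K = Q(sqrt(137)). Since d mod 4 = 1, disc(K) = 137.
Check p | disc: 137 mod 17 = 1.
p does not divide disc. Compute Legendre symbol (d/p):
1^((17-1)/2) mod 17 = 1
(d/p) = 1, so p splits: (p) = P*P' with e=1, f=1, g=2.
Therefore p is split.

split


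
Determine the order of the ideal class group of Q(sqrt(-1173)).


K = Q(sqrt(-1173)). d mod 4 = 3, so D = disc(K) = 4d = -4692
h(K) equals the number of primitive reduced positive-definite forms (a, b, c) = a*x^2 + b*x*y + c*y^2 with b^2 - 4ac = D,
where reduced means |b| <= a <= c, with b >= 0 whenever |b| = a or a = c, and primitive means gcd(a, b, c) = 1.
Reduced forces 3a^2 <= |D| = 4692, so 1 <= a <= 39; b must have the parity of D, and c = (b^2 - D)/(4a) must be an integer >= a.
Enumerate a = 1..39, b in [-a, a]:
  a=1: (1, 0, 1173)  [1]
  a=2: (2, 2, 587)  [1]
  a=3: (3, 0, 391)  [1]
  a=4..5: none
  a=6: (6, 6, 197)  [1]
  a=7..10: none
  a=11: (11, -4, 107), (11, 4, 107)  [2]
  a=12: none
  a=13: (13, -12, 93), (13, 12, 93)  [2]
  a=14..16: none
  a=17: (17, 0, 69)  [1]
  a=18: none
  a=19: (19, -18, 66), (19, 18, 66)  [2]
  a=20..21: none
  a=22: (22, -18, 57), (22, 18, 57)  [2]
  a=23: (23, 0, 51)  [1]
  a=24..25: none
  a=26: (26, -14, 47), (26, 14, 47)  [2]
  a=27..28: none
  a=29: (29, -8, 41), (29, 8, 41)  [2]
  a=30: none
  a=31: (31, -12, 39), (31, 12, 39)  [2]
  a=32: none
  a=33: (33, -18, 38), (33, 18, 38)  [2]
  a=34: (34, 34, 43)  [1]
  a=35..36: none
  a=37: (37, 28, 37)  [1]
  a=38..39: none
Total reduced forms: 1 + 1 + 1 + 1 + 2 + 2 + 1 + 2 + 2 + 1 + 2 + 2 + 2 + 2 + 1 + 1 = 24
h = 24

24
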